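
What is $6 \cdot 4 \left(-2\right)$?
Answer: $-48$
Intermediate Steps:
$6 \cdot 4 \left(-2\right) = 24 \left(-2\right) = -48$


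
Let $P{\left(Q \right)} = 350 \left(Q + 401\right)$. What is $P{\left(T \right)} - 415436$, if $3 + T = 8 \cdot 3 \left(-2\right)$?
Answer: $-292936$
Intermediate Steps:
$T = -51$ ($T = -3 + 8 \cdot 3 \left(-2\right) = -3 + 24 \left(-2\right) = -3 - 48 = -51$)
$P{\left(Q \right)} = 140350 + 350 Q$ ($P{\left(Q \right)} = 350 \left(401 + Q\right) = 140350 + 350 Q$)
$P{\left(T \right)} - 415436 = \left(140350 + 350 \left(-51\right)\right) - 415436 = \left(140350 - 17850\right) - 415436 = 122500 - 415436 = -292936$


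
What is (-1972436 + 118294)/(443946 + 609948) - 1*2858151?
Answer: -1506095022068/526947 ≈ -2.8582e+6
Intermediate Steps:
(-1972436 + 118294)/(443946 + 609948) - 1*2858151 = -1854142/1053894 - 2858151 = -1854142*1/1053894 - 2858151 = -927071/526947 - 2858151 = -1506095022068/526947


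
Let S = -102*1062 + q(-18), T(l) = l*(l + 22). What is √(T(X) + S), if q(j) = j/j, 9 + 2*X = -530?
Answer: I*√166487/2 ≈ 204.01*I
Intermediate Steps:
X = -539/2 (X = -9/2 + (½)*(-530) = -9/2 - 265 = -539/2 ≈ -269.50)
q(j) = 1
T(l) = l*(22 + l)
S = -108323 (S = -102*1062 + 1 = -108324 + 1 = -108323)
√(T(X) + S) = √(-539*(22 - 539/2)/2 - 108323) = √(-539/2*(-495/2) - 108323) = √(266805/4 - 108323) = √(-166487/4) = I*√166487/2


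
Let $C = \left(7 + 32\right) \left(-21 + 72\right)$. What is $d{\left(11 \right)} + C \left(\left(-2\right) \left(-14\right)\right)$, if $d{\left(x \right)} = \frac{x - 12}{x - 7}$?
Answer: $\frac{222767}{4} \approx 55692.0$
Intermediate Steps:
$d{\left(x \right)} = \frac{-12 + x}{-7 + x}$
$C = 1989$ ($C = 39 \cdot 51 = 1989$)
$d{\left(11 \right)} + C \left(\left(-2\right) \left(-14\right)\right) = \frac{-12 + 11}{-7 + 11} + 1989 \left(\left(-2\right) \left(-14\right)\right) = \frac{1}{4} \left(-1\right) + 1989 \cdot 28 = \frac{1}{4} \left(-1\right) + 55692 = - \frac{1}{4} + 55692 = \frac{222767}{4}$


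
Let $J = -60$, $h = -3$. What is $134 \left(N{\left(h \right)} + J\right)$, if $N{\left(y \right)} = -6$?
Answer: $-8844$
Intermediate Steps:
$134 \left(N{\left(h \right)} + J\right) = 134 \left(-6 - 60\right) = 134 \left(-66\right) = -8844$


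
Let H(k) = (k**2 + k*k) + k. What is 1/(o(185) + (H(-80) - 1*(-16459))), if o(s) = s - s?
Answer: 1/29179 ≈ 3.4271e-5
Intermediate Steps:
H(k) = k + 2*k**2 (H(k) = (k**2 + k**2) + k = 2*k**2 + k = k + 2*k**2)
o(s) = 0
1/(o(185) + (H(-80) - 1*(-16459))) = 1/(0 + (-80*(1 + 2*(-80)) - 1*(-16459))) = 1/(0 + (-80*(1 - 160) + 16459)) = 1/(0 + (-80*(-159) + 16459)) = 1/(0 + (12720 + 16459)) = 1/(0 + 29179) = 1/29179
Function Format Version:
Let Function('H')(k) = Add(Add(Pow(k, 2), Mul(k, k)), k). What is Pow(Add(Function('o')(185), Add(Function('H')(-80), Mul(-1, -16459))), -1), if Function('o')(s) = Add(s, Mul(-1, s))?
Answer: Rational(1, 29179) ≈ 3.4271e-5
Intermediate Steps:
Function('H')(k) = Add(k, Mul(2, Pow(k, 2))) (Function('H')(k) = Add(Add(Pow(k, 2), Pow(k, 2)), k) = Add(Mul(2, Pow(k, 2)), k) = Add(k, Mul(2, Pow(k, 2))))
Function('o')(s) = 0
Pow(Add(Function('o')(185), Add(Function('H')(-80), Mul(-1, -16459))), -1) = Pow(Add(0, Add(Mul(-80, Add(1, Mul(2, -80))), Mul(-1, -16459))), -1) = Pow(Add(0, Add(Mul(-80, Add(1, -160)), 16459)), -1) = Pow(Add(0, Add(Mul(-80, -159), 16459)), -1) = Pow(Add(0, Add(12720, 16459)), -1) = Pow(Add(0, 29179), -1) = Pow(29179, -1) = Rational(1, 29179)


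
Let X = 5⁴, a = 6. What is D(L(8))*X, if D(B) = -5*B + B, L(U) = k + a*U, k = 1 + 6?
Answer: -137500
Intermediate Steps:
k = 7
L(U) = 7 + 6*U
D(B) = -4*B
X = 625
D(L(8))*X = -4*(7 + 6*8)*625 = -4*(7 + 48)*625 = -4*55*625 = -220*625 = -137500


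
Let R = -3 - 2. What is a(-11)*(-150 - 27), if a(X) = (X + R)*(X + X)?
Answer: -62304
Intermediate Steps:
R = -5
a(X) = 2*X*(-5 + X) (a(X) = (X - 5)*(X + X) = (-5 + X)*(2*X) = 2*X*(-5 + X))
a(-11)*(-150 - 27) = (2*(-11)*(-5 - 11))*(-150 - 27) = (2*(-11)*(-16))*(-177) = 352*(-177) = -62304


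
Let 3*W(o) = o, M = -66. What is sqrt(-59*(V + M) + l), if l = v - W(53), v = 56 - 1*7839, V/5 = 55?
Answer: I*sqrt(181185)/3 ≈ 141.89*I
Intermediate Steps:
V = 275 (V = 5*55 = 275)
W(o) = o/3
v = -7783 (v = 56 - 7839 = -7783)
l = -23402/3 (l = -7783 - 53/3 = -23402/3 ≈ -7800.7)
sqrt(-59*(V + M) + l) = sqrt(-59*(275 - 66) - 23402/3) = sqrt(-59*209 - 23402/3) = sqrt(-12331 - 23402/3) = sqrt(-60395/3) = I*sqrt(181185)/3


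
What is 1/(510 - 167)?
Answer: 1/343 ≈ 0.0029155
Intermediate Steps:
1/(510 - 167) = 1/343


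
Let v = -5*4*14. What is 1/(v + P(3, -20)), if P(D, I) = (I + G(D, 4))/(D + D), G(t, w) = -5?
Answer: -6/1705 ≈ -0.0035191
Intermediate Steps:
v = -280 (v = -20*14 = -280)
P(D, I) = (-5 + I)/(2*D) (P(D, I) = (I - 5)/(D + D) = (-5 + I)/((2*D)) = (-5 + I)*(1/(2*D)) = (-5 + I)/(2*D))
1/(v + P(3, -20)) = 1/(-280 + (½)*(-5 - 20)/3) = 1/(-280 + (½)*(⅓)*(-25)) = 1/(-280 - 25/6) = 1/(-1705/6) = -6/1705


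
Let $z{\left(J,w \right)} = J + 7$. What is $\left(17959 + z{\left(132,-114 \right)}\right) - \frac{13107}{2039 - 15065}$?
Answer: $\frac{78585885}{4342} \approx 18099.0$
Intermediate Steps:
$z{\left(J,w \right)} = 7 + J$
$\left(17959 + z{\left(132,-114 \right)}\right) - \frac{13107}{2039 - 15065} = \left(17959 + \left(7 + 132\right)\right) - \frac{13107}{2039 - 15065} = \left(17959 + 139\right) - \frac{13107}{-13026} = 18098 - 13107 \left(- \frac{1}{13026}\right) = 18098 - - \frac{4369}{4342} = 18098 + \frac{4369}{4342} = \frac{78585885}{4342}$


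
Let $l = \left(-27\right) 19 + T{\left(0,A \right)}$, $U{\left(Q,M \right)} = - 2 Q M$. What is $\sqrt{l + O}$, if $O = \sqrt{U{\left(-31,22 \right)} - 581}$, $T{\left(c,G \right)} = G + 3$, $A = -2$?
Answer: $\sqrt{-512 + 3 \sqrt{87}} \approx 22.0 i$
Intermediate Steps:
$T{\left(c,G \right)} = 3 + G$
$U{\left(Q,M \right)} = - 2 M Q$
$l = -512$ ($l = \left(-27\right) 19 + \left(3 - 2\right) = -513 + 1 = -512$)
$O = 3 \sqrt{87}$ ($O = \sqrt{\left(-2\right) 22 \left(-31\right) - 581} = \sqrt{1364 - 581} = \sqrt{783} = 3 \sqrt{87} \approx 27.982$)
$\sqrt{l + O} = \sqrt{-512 + 3 \sqrt{87}}$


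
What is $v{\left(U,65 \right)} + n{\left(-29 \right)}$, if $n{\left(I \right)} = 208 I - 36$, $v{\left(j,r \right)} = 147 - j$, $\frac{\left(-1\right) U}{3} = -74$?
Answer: $-6143$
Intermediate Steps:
$U = 222$ ($U = \left(-3\right) \left(-74\right) = 222$)
$n{\left(I \right)} = -36 + 208 I$
$v{\left(U,65 \right)} + n{\left(-29 \right)} = \left(147 - 222\right) + \left(-36 + 208 \left(-29\right)\right) = \left(147 - 222\right) - 6068 = -75 - 6068 = -6143$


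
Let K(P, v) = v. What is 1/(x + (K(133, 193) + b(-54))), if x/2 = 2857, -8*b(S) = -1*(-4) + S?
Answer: 4/23653 ≈ 0.00016911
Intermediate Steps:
b(S) = -½ - S/8 (b(S) = -(-1*(-4) + S)/8 = -(4 + S)/8 = -½ - S/8)
x = 5714 (x = 2*2857 = 5714)
1/(x + (K(133, 193) + b(-54))) = 1/(5714 + (193 + (-½ - ⅛*(-54)))) = 1/(5714 + (193 + (-½ + 27/4))) = 1/(5714 + (193 + 25/4)) = 1/(5714 + 797/4) = 1/(23653/4) = 4/23653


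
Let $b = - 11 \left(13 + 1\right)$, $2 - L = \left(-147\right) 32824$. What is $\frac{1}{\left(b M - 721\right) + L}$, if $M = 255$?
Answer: $\frac{1}{4785139} \approx 2.0898 \cdot 10^{-7}$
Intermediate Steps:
$L = 4825130$ ($L = 2 - \left(-147\right) 32824 = 2 - -4825128 = 2 + 4825128 = 4825130$)
$b = -154$ ($b = \left(-11\right) 14 = -154$)
$\frac{1}{\left(b M - 721\right) + L} = \frac{1}{\left(\left(-154\right) 255 - 721\right) + 4825130} = \frac{1}{\left(-39270 - 721\right) + 4825130} = \frac{1}{-39991 + 4825130} = \frac{1}{4785139}$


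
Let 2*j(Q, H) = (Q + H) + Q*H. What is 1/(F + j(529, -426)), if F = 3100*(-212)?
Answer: -2/1539651 ≈ -1.2990e-6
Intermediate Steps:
F = -657200
j(Q, H) = H/2 + Q/2 + H*Q/2 (j(Q, H) = ((Q + H) + Q*H)/2 = ((H + Q) + H*Q)/2 = (H + Q + H*Q)/2 = H/2 + Q/2 + H*Q/2)
1/(F + j(529, -426)) = 1/(-657200 + ((½)*(-426) + (½)*529 + (½)*(-426)*529)) = 1/(-657200 + (-213 + 529/2 - 112677)) = 1/(-657200 - 225251/2) = 1/(-1539651/2) = -2/1539651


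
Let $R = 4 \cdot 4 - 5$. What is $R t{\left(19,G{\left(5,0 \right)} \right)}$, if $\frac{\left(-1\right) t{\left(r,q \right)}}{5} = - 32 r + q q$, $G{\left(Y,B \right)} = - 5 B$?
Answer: $33440$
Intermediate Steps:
$t{\left(r,q \right)} = - 5 q^{2} + 160 r$ ($t{\left(r,q \right)} = - 5 \left(- 32 r + q q\right) = - 5 \left(- 32 r + q^{2}\right) = - 5 \left(q^{2} - 32 r\right) = - 5 q^{2} + 160 r$)
$R = 11$ ($R = 16 - 5 = 11$)
$R t{\left(19,G{\left(5,0 \right)} \right)} = 11 \left(- 5 \left(\left(-5\right) 0\right)^{2} + 160 \cdot 19\right) = 11 \left(- 5 \cdot 0^{2} + 3040\right) = 11 \left(\left(-5\right) 0 + 3040\right) = 11 \left(0 + 3040\right) = 11 \cdot 3040 = 33440$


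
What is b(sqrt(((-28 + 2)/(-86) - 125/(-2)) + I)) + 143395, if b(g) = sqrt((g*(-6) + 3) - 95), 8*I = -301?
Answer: 143395 + sqrt(-680432 - 258*sqrt(744846))/86 ≈ 1.434e+5 + 11.05*I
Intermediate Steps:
I = -301/8 (I = (1/8)*(-301) = -301/8 ≈ -37.625)
b(g) = sqrt(-92 - 6*g) (b(g) = sqrt((-6*g + 3) - 95) = sqrt((3 - 6*g) - 95) = sqrt(-92 - 6*g))
b(sqrt(((-28 + 2)/(-86) - 125/(-2)) + I)) + 143395 = sqrt(-92 - 6*sqrt(((-28 + 2)/(-86) - 125/(-2)) - 301/8)) + 143395 = sqrt(-92 - 6*sqrt((-26*(-1/86) - 125*(-1/2)) - 301/8)) + 143395 = sqrt(-92 - 6*sqrt((13/43 + 125/2) - 301/8)) + 143395 = sqrt(-92 - 6*sqrt(5401/86 - 301/8)) + 143395 = sqrt(-92 - 3*sqrt(744846)/86) + 143395 = 143395 + sqrt(-92 - 3*sqrt(744846)/86)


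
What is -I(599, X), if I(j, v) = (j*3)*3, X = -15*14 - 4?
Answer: -5391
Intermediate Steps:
X = -214 (X = -210 - 4 = -214)
I(j, v) = 9*j (I(j, v) = (3*j)*3 = 9*j)
-I(599, X) = -9*599 = -1*5391 = -5391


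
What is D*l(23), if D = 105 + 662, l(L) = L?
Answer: 17641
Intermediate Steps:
D = 767
D*l(23) = 767*23 = 17641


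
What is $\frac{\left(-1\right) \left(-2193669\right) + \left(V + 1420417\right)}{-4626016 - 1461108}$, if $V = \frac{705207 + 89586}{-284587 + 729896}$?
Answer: $- \frac{1609385817367}{2710651101316} \approx -0.59373$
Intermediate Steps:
$V = \frac{794793}{445309} \approx 1.7848$
$\frac{\left(-1\right) \left(-2193669\right) + \left(V + 1420417\right)}{-4626016 - 1461108} = \frac{\left(-1\right) \left(-2193669\right) + \left(\frac{794793}{445309} + 1420417\right)}{-4626016 - 1461108} = \frac{2193669 + \frac{632525268646}{445309}}{-6087124} = \frac{1609385817367}{445309} \left(- \frac{1}{6087124}\right) = - \frac{1609385817367}{2710651101316}$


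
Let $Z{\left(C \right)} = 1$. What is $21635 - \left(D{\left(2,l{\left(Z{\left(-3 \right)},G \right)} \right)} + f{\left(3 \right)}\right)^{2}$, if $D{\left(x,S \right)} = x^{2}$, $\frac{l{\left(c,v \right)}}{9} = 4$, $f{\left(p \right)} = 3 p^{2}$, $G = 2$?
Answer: $20674$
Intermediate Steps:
$l{\left(c,v \right)} = 36$ ($l{\left(c,v \right)} = 9 \cdot 4 = 36$)
$21635 - \left(D{\left(2,l{\left(Z{\left(-3 \right)},G \right)} \right)} + f{\left(3 \right)}\right)^{2} = 21635 - \left(2^{2} + 3 \cdot 3^{2}\right)^{2} = 21635 - \left(4 + 3 \cdot 9\right)^{2} = 21635 - \left(4 + 27\right)^{2} = 21635 - 31^{2} = 21635 - 961 = 20674$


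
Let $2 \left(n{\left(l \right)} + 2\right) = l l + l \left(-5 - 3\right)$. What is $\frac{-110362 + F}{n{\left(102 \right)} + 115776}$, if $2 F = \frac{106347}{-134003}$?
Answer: $- \frac{29577784519}{32312947408} \approx -0.91535$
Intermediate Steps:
$n{\left(l \right)} = -2 + \frac{l^{2}}{2} - 4 l$ ($n{\left(l \right)} = -2 + \frac{l l + l \left(-5 - 3\right)}{2} = -2 + \frac{l^{2} + l \left(-8\right)}{2} = -2 + \frac{l^{2} - 8 l}{2} = -2 + \left(\frac{l^{2}}{2} - 4 l\right) = -2 + \frac{l^{2}}{2} - 4 l$)
$F = - \frac{106347}{268006}$ ($F = \frac{106347 \frac{1}{-134003}}{2} = \frac{106347 \left(- \frac{1}{134003}\right)}{2} = \frac{1}{2} \left(- \frac{106347}{134003}\right) = - \frac{106347}{268006} \approx -0.39681$)
$\frac{-110362 + F}{n{\left(102 \right)} + 115776} = \frac{-110362 - \frac{106347}{268006}}{\left(-2 + \frac{102^{2}}{2} - 408\right) + 115776} = - \frac{29577784519}{268006 \left(\left(-2 + \frac{1}{2} \cdot 10404 - 408\right) + 115776\right)} = - \frac{29577784519}{268006 \left(\left(-2 + 5202 - 408\right) + 115776\right)} = - \frac{29577784519}{268006 \left(4792 + 115776\right)} = - \frac{29577784519}{268006 \cdot 120568} = \left(- \frac{29577784519}{268006}\right) \frac{1}{120568} = - \frac{29577784519}{32312947408}$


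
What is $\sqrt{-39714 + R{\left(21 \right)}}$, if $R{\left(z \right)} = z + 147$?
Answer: $39 i \sqrt{26} \approx 198.86 i$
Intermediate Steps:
$R{\left(z \right)} = 147 + z$
$\sqrt{-39714 + R{\left(21 \right)}} = \sqrt{-39714 + \left(147 + 21\right)} = \sqrt{-39714 + 168} = \sqrt{-39546} = 39 i \sqrt{26}$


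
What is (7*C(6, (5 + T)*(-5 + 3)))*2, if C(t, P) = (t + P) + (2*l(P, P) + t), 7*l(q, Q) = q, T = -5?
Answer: 168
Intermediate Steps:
l(q, Q) = q/7
C(t, P) = 2*t + 9*P/7 (C(t, P) = (t + P) + (2*(P/7) + t) = (P + t) + (2*P/7 + t) = (P + t) + (t + 2*P/7) = 2*t + 9*P/7)
(7*C(6, (5 + T)*(-5 + 3)))*2 = (7*(2*6 + 9*((5 - 5)*(-5 + 3))/7))*2 = (7*(12 + 9*(0*(-2))/7))*2 = (7*(12 + (9/7)*0))*2 = (7*(12 + 0))*2 = (7*12)*2 = 84*2 = 168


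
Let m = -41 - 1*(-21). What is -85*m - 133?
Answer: 1567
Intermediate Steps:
m = -20 (m = -41 + 21 = -20)
-85*m - 133 = -85*(-20) - 133 = 1700 - 133 = 1567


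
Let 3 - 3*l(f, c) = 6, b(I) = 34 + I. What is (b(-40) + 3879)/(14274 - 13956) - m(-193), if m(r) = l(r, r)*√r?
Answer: 1291/106 + I*√193 ≈ 12.179 + 13.892*I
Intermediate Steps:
l(f, c) = -1 (l(f, c) = 1 - ⅓*6 = 1 - 2 = -1)
m(r) = -√r
(b(-40) + 3879)/(14274 - 13956) - m(-193) = ((34 - 40) + 3879)/(14274 - 13956) - (-1)*√(-193) = (-6 + 3879)/318 - (-1)*I*√193 = 3873*(1/318) - (-1)*I*√193 = 1291/106 + I*√193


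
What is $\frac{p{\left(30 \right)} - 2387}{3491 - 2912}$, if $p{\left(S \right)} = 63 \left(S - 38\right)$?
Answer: $- \frac{2891}{579} \approx -4.9931$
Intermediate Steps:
$p{\left(S \right)} = -2394 + 63 S$ ($p{\left(S \right)} = 63 \left(-38 + S\right) = -2394 + 63 S$)
$\frac{p{\left(30 \right)} - 2387}{3491 - 2912} = \frac{\left(-2394 + 63 \cdot 30\right) - 2387}{3491 - 2912} = \frac{\left(-2394 + 1890\right) - 2387}{579} = \left(-504 - 2387\right) \frac{1}{579} = \left(-2891\right) \frac{1}{579} = - \frac{2891}{579}$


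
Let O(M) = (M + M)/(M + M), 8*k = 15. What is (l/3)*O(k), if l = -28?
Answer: -28/3 ≈ -9.3333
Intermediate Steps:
k = 15/8 (k = (⅛)*15 = 15/8 ≈ 1.8750)
O(M) = 1 (O(M) = (2*M)/((2*M)) = (2*M)*(1/(2*M)) = 1)
(l/3)*O(k) = -28/3*1 = -28/3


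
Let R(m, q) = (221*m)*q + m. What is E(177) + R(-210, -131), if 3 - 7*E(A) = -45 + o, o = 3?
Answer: 42556545/7 ≈ 6.0795e+6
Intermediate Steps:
R(m, q) = m + 221*m*q (R(m, q) = 221*m*q + m = m + 221*m*q)
E(A) = 45/7 (E(A) = 3/7 - (-45 + 3)/7 = 3/7 - 1/7*(-42) = 3/7 + 6 = 45/7)
E(177) + R(-210, -131) = 45/7 - 210*(1 + 221*(-131)) = 45/7 - 210*(1 - 28951) = 45/7 - 210*(-28950) = 45/7 + 6079500 = 42556545/7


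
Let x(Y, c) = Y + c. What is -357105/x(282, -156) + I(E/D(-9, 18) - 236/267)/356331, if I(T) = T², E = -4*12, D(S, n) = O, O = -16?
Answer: -143989727230315/50804961318 ≈ -2834.2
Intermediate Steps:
D(S, n) = -16
E = -48
-357105/x(282, -156) + I(E/D(-9, 18) - 236/267)/356331 = -357105/(282 - 156) + (-48/(-16) - 236/267)²/356331 = -357105/126 + (-48*(-1/16) - 236*1/267)²*(1/356331) = -357105*1/126 + (3 - 236/267)²*(1/356331) = -17005/6 + (565/267)²*(1/356331) = -17005/6 + (319225/71289)*(1/356331) = -17005/6 + 319225/25402480659 = -143989727230315/50804961318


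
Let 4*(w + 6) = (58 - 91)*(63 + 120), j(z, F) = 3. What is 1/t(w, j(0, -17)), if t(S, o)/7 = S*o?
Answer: -4/127323 ≈ -3.1416e-5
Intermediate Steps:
w = -6063/4 (w = -6 + ((58 - 91)*(63 + 120))/4 = -6 + (-33*183)/4 = -6 + (¼)*(-6039) = -6 - 6039/4 = -6063/4 ≈ -1515.8)
t(S, o) = 7*S*o (t(S, o) = 7*(S*o) = 7*S*o)
1/t(w, j(0, -17)) = 1/(7*(-6063/4)*3) = 1/(-127323/4) = -4/127323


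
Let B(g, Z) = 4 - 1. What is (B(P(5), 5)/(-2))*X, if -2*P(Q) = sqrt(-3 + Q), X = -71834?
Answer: 107751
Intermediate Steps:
P(Q) = -sqrt(-3 + Q)/2
B(g, Z) = 3
(B(P(5), 5)/(-2))*X = (3/(-2))*(-71834) = (3*(-1/2))*(-71834) = -3/2*(-71834) = 107751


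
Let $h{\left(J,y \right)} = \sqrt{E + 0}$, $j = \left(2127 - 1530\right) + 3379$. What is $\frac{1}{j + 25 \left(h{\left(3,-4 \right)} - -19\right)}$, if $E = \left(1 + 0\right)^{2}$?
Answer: $\frac{1}{4476} \approx 0.00022341$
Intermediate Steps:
$j = 3976$ ($j = 597 + 3379 = 3976$)
$E = 1$ ($E = 1^{2} = 1$)
$h{\left(J,y \right)} = 1$ ($h{\left(J,y \right)} = \sqrt{1 + 0} = \sqrt{1} = 1$)
$\frac{1}{j + 25 \left(h{\left(3,-4 \right)} - -19\right)} = \frac{1}{3976 + 25 \left(1 - -19\right)} = \frac{1}{3976 + 25 \left(1 + 19\right)} = \frac{1}{3976 + 25 \cdot 20} = \frac{1}{3976 + 500} = \frac{1}{4476}$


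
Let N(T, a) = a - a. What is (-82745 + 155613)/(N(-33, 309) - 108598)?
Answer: -36434/54299 ≈ -0.67099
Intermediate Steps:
N(T, a) = 0
(-82745 + 155613)/(N(-33, 309) - 108598) = (-82745 + 155613)/(0 - 108598) = 72868/(-108598) = 72868*(-1/108598) = -36434/54299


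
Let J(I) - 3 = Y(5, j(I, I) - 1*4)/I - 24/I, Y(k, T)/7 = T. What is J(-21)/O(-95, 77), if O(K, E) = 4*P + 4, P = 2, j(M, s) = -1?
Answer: 61/126 ≈ 0.48413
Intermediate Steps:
O(K, E) = 12 (O(K, E) = 4*2 + 4 = 8 + 4 = 12)
Y(k, T) = 7*T
J(I) = 3 - 59/I (J(I) = 3 + ((7*(-1 - 1*4))/I - 24/I) = 3 + ((7*(-1 - 4))/I - 24/I) = 3 + ((7*(-5))/I - 24/I) = 3 + (-35/I - 24/I) = 3 - 59/I)
J(-21)/O(-95, 77) = (3 - 59/(-21))/12 = (3 - 59*(-1/21))*(1/12) = (3 + 59/21)*(1/12) = (122/21)*(1/12) = 61/126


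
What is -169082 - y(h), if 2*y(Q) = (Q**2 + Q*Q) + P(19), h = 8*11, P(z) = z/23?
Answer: -8134015/46 ≈ -1.7683e+5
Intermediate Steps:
P(z) = z/23 (P(z) = z*(1/23) = z/23)
h = 88
y(Q) = 19/46 + Q**2 (y(Q) = ((Q**2 + Q*Q) + (1/23)*19)/2 = ((Q**2 + Q**2) + 19/23)/2 = (2*Q**2 + 19/23)/2 = (19/23 + 2*Q**2)/2 = 19/46 + Q**2)
-169082 - y(h) = -169082 - (19/46 + 88**2) = -169082 - (19/46 + 7744) = -169082 - 1*356243/46 = -169082 - 356243/46 = -8134015/46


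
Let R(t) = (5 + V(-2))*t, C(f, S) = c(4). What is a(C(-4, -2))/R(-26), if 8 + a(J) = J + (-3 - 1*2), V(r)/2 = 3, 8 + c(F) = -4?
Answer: 25/286 ≈ 0.087413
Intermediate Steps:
c(F) = -12 (c(F) = -8 - 4 = -12)
V(r) = 6 (V(r) = 2*3 = 6)
C(f, S) = -12
R(t) = 11*t (R(t) = (5 + 6)*t = 11*t)
a(J) = -13 + J (a(J) = -8 + (J + (-3 - 1*2)) = -8 + (J + (-3 - 2)) = -8 + (J - 5) = -8 + (-5 + J) = -13 + J)
a(C(-4, -2))/R(-26) = (-13 - 12)/((11*(-26))) = -25/(-286) = -25*(-1/286) = 25/286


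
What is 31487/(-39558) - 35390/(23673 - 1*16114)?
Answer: -1637967853/299018922 ≈ -5.4778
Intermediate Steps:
31487/(-39558) - 35390/(23673 - 1*16114) = 31487*(-1/39558) - 35390/(23673 - 16114) = -31487/39558 - 35390/7559 = -1637967853/299018922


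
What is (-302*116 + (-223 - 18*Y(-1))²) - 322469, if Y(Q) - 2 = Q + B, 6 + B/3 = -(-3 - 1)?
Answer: -339812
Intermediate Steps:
B = -6 (B = -18 + 3*(-(-3 - 1)) = -18 + 3*(-1*(-4)) = -18 + 3*4 = -18 + 12 = -6)
Y(Q) = -4 + Q (Y(Q) = 2 + (Q - 6) = 2 + (-6 + Q) = -4 + Q)
(-302*116 + (-223 - 18*Y(-1))²) - 322469 = (-302*116 + (-223 - 18*(-4 - 1))²) - 322469 = (-35032 + (-223 - 18*(-5))²) - 322469 = (-35032 + (-223 + 90)²) - 322469 = (-35032 + (-133)²) - 322469 = (-35032 + 17689) - 322469 = -17343 - 322469 = -339812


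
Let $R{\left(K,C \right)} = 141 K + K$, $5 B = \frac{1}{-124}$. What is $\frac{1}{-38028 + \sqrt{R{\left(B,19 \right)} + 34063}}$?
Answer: $- \frac{11788680}{448289363581} - \frac{\sqrt{3273432290}}{448289363581} \approx -2.6425 \cdot 10^{-5}$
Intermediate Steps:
$B = - \frac{1}{620}$ ($B = \frac{1}{5 \left(-124\right)} = \frac{1}{5} \left(- \frac{1}{124}\right) = - \frac{1}{620} \approx -0.0016129$)
$R{\left(K,C \right)} = 142 K$
$\frac{1}{-38028 + \sqrt{R{\left(B,19 \right)} + 34063}} = \frac{1}{-38028 + \sqrt{142 \left(- \frac{1}{620}\right) + 34063}} = \frac{1}{-38028 + \sqrt{- \frac{71}{310} + 34063}} = \frac{1}{-38028 + \sqrt{\frac{10559459}{310}}} = \frac{1}{-38028 + \frac{\sqrt{3273432290}}{310}}$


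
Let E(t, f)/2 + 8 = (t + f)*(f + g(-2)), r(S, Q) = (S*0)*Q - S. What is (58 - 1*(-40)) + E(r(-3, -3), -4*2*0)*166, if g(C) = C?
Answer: -4550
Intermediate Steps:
r(S, Q) = -S (r(S, Q) = 0*Q - S = 0 - S = -S)
E(t, f) = -16 + 2*(-2 + f)*(f + t) (E(t, f) = -16 + 2*((t + f)*(f - 2)) = -16 + 2*((f + t)*(-2 + f)) = -16 + 2*((-2 + f)*(f + t)) = -16 + 2*(-2 + f)*(f + t))
(58 - 1*(-40)) + E(r(-3, -3), -4*2*0)*166 = (58 - 1*(-40)) + (-16 - 4*(-4*2)*0 - (-4)*(-3) + 2*(-4*2*0)² + 2*(-4*2*0)*(-1*(-3)))*166 = (58 + 40) + (-16 - (-32)*0 - 4*3 + 2*(-8*0)² + 2*(-8*0)*3)*166 = 98 + (-16 - 4*0 - 12 + 2*0² + 2*0*3)*166 = 98 + (-16 + 0 - 12 + 2*0 + 0)*166 = 98 + (-16 + 0 - 12 + 0 + 0)*166 = 98 - 28*166 = 98 - 4648 = -4550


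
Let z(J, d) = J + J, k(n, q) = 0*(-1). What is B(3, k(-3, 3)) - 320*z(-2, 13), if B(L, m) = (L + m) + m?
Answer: 1283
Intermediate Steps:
k(n, q) = 0
B(L, m) = L + 2*m
z(J, d) = 2*J
B(3, k(-3, 3)) - 320*z(-2, 13) = (3 + 2*0) - 640*(-2) = (3 + 0) - 320*(-4) = 3 + 1280 = 1283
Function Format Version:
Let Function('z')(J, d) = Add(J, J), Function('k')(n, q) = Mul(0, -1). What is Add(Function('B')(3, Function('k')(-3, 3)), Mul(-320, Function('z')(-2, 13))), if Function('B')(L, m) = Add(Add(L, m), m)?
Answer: 1283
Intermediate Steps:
Function('k')(n, q) = 0
Function('B')(L, m) = Add(L, Mul(2, m))
Function('z')(J, d) = Mul(2, J)
Add(Function('B')(3, Function('k')(-3, 3)), Mul(-320, Function('z')(-2, 13))) = Add(Add(3, Mul(2, 0)), Mul(-320, Mul(2, -2))) = Add(Add(3, 0), Mul(-320, -4)) = Add(3, 1280) = 1283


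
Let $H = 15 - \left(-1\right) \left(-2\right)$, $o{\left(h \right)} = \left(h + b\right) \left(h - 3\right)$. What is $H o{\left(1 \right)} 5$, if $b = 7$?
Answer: $-1040$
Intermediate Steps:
$o{\left(h \right)} = \left(-3 + h\right) \left(7 + h\right)$ ($o{\left(h \right)} = \left(h + 7\right) \left(h - 3\right) = \left(7 + h\right) \left(-3 + h\right) = \left(-3 + h\right) \left(7 + h\right)$)
$H = 13$ ($H = 15 - 2 = 13$)
$H o{\left(1 \right)} 5 = 13 \left(-21 + 1^{2} + 4 \cdot 1\right) 5 = 13 \left(-21 + 1 + 4\right) 5 = 13 \left(\left(-16\right) 5\right) = 13 \left(-80\right) = -1040$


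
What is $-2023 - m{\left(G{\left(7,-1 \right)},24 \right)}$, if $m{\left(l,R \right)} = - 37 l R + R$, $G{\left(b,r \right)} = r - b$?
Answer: $-9151$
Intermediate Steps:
$m{\left(l,R \right)} = R - 37 R l$ ($m{\left(l,R \right)} = - 37 R l + R = R - 37 R l$)
$-2023 - m{\left(G{\left(7,-1 \right)},24 \right)} = -2023 - 24 \left(1 - 37 \left(-1 - 7\right)\right) = -2023 - 24 \left(1 - -296\right) = -2023 - 24 \left(1 + 296\right) = -2023 - 24 \cdot 297 = -2023 - 7128 = -9151$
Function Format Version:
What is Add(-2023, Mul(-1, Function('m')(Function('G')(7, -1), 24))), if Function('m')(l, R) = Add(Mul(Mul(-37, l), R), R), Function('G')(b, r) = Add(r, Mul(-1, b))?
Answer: -9151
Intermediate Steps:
Function('m')(l, R) = Add(R, Mul(-37, R, l)) (Function('m')(l, R) = Add(Mul(-37, R, l), R) = Add(R, Mul(-37, R, l)))
Add(-2023, Mul(-1, Function('m')(Function('G')(7, -1), 24))) = Add(-2023, Mul(-1, Mul(24, Add(1, Mul(-37, Add(-1, Mul(-1, 7))))))) = Add(-2023, Mul(-1, Mul(24, Add(1, Mul(-37, Add(-1, -7)))))) = Add(-2023, Mul(-1, Mul(24, Add(1, Mul(-37, -8))))) = Add(-2023, Mul(-1, Mul(24, Add(1, 296)))) = Add(-2023, Mul(-1, Mul(24, 297))) = Add(-2023, Mul(-1, 7128)) = Add(-2023, -7128) = -9151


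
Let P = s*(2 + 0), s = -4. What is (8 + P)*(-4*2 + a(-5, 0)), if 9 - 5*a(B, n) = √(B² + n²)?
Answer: 0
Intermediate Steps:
a(B, n) = 9/5 - √(B² + n²)/5
P = -8 (P = -4*(2 + 0) = -4*2 = -8)
(8 + P)*(-4*2 + a(-5, 0)) = (8 - 8)*(-4*2 + (9/5 - √((-5)² + 0²)/5)) = 0*(-8 + (9/5 - √(25 + 0)/5)) = 0*(-8 + (9/5 - √25/5)) = 0*(-8 + (9/5 - ⅕*5)) = 0*(-8 + (9/5 - 1)) = 0*(-8 + ⅘) = 0*(-36/5) = 0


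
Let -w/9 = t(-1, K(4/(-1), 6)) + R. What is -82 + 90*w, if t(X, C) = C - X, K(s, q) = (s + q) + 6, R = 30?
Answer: -31672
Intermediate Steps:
K(s, q) = 6 + q + s (K(s, q) = (q + s) + 6 = 6 + q + s)
w = -351 (w = -9*(((6 + 6 + 4/(-1)) - 1*(-1)) + 30) = -9*(((6 + 6 + 4*(-1)) + 1) + 30) = -9*(((6 + 6 - 4) + 1) + 30) = -9*((8 + 1) + 30) = -9*(9 + 30) = -9*39 = -351)
-82 + 90*w = -82 + 90*(-351) = -82 - 31590 = -31672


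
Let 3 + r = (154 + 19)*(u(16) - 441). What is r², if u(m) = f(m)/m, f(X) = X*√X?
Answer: 5715964816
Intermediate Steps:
f(X) = X^(3/2)
u(m) = √m (u(m) = m^(3/2)/m = √m)
r = -75604 (r = -3 + (154 + 19)*(√16 - 441) = -3 + 173*(4 - 441) = -3 + 173*(-437) = -3 - 75601 = -75604)
r² = (-75604)² = 5715964816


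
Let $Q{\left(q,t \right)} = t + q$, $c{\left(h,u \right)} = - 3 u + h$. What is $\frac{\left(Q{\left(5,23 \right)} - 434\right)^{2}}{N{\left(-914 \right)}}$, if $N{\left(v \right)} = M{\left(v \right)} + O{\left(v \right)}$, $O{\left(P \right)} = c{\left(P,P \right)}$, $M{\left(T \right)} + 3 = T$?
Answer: $\frac{164836}{911} \approx 180.94$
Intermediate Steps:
$c{\left(h,u \right)} = h - 3 u$
$M{\left(T \right)} = -3 + T$
$O{\left(P \right)} = - 2 P$ ($O{\left(P \right)} = P - 3 P = - 2 P$)
$Q{\left(q,t \right)} = q + t$
$N{\left(v \right)} = -3 - v$ ($N{\left(v \right)} = \left(-3 + v\right) - 2 v = -3 - v$)
$\frac{\left(Q{\left(5,23 \right)} - 434\right)^{2}}{N{\left(-914 \right)}} = \frac{\left(\left(5 + 23\right) - 434\right)^{2}}{-3 - -914} = \frac{\left(28 - 434\right)^{2}}{-3 + 914} = \frac{\left(-406\right)^{2}}{911} = 164836 \cdot \frac{1}{911} = \frac{164836}{911}$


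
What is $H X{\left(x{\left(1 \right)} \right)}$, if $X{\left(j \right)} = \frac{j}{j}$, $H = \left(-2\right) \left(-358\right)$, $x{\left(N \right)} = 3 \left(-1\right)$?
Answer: $716$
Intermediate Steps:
$x{\left(N \right)} = -3$
$H = 716$
$X{\left(j \right)} = 1$
$H X{\left(x{\left(1 \right)} \right)} = 716 \cdot 1 = 716$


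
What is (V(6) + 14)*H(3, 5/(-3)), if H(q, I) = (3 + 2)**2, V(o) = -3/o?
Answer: 675/2 ≈ 337.50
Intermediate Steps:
H(q, I) = 25 (H(q, I) = 5**2 = 25)
(V(6) + 14)*H(3, 5/(-3)) = (-3/6 + 14)*25 = (-3*1/6 + 14)*25 = (-1/2 + 14)*25 = (27/2)*25 = 675/2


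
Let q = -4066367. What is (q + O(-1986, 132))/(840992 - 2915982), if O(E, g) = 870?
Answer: 4065497/2074990 ≈ 1.9593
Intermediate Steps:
(q + O(-1986, 132))/(840992 - 2915982) = (-4066367 + 870)/(840992 - 2915982) = -4065497/(-2074990) = -4065497*(-1/2074990) = 4065497/2074990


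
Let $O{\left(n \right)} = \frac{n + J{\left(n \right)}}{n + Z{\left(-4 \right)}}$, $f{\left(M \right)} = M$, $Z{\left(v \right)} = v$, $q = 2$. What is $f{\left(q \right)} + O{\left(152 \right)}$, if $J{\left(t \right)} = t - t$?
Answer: $\frac{112}{37} \approx 3.027$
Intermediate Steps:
$J{\left(t \right)} = 0$
$O{\left(n \right)} = \frac{n}{-4 + n}$ ($O{\left(n \right)} = \frac{n + 0}{n - 4} = \frac{n}{-4 + n}$)
$f{\left(q \right)} + O{\left(152 \right)} = 2 + \frac{152}{-4 + 152} = 2 + \frac{152}{148} = 2 + 152 \cdot \frac{1}{148} = 2 + \frac{38}{37} = \frac{112}{37}$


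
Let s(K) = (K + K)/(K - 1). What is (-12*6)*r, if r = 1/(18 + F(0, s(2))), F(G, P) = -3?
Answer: -24/5 ≈ -4.8000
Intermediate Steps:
s(K) = 2*K/(-1 + K) (s(K) = (2*K)/(-1 + K) = 2*K/(-1 + K))
r = 1/15 (r = 1/(18 - 3) = 1/15 ≈ 0.066667)
(-12*6)*r = -12*6*(1/15) = -72*1/15 = -24/5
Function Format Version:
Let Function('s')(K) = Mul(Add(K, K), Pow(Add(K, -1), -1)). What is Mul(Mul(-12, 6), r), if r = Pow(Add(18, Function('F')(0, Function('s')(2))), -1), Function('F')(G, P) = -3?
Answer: Rational(-24, 5) ≈ -4.8000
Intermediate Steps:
Function('s')(K) = Mul(2, K, Pow(Add(-1, K), -1)) (Function('s')(K) = Mul(Mul(2, K), Pow(Add(-1, K), -1)) = Mul(2, K, Pow(Add(-1, K), -1)))
r = Rational(1, 15) (r = Pow(Add(18, -3), -1) = Pow(15, -1) = Rational(1, 15) ≈ 0.066667)
Mul(Mul(-12, 6), r) = Mul(Mul(-12, 6), Rational(1, 15)) = Mul(-72, Rational(1, 15)) = Rational(-24, 5)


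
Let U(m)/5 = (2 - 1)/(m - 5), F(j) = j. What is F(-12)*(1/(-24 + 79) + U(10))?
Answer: -672/55 ≈ -12.218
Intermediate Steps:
U(m) = 5/(-5 + m) (U(m) = 5*((2 - 1)/(m - 5)) = 5*(1/(-5 + m)) = 5/(-5 + m))
F(-12)*(1/(-24 + 79) + U(10)) = -12*(1/(-24 + 79) + 5/(-5 + 10)) = -12*(1/55 + 5/5) = -12*(1/55 + 5*(⅕)) = -12*(1/55 + 1) = -12*56/55 = -672/55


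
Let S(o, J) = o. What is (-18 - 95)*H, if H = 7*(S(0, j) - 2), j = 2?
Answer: 1582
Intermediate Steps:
H = -14 (H = 7*(0 - 2) = 7*(-2) = -14)
(-18 - 95)*H = (-18 - 95)*(-14) = -113*(-14) = 1582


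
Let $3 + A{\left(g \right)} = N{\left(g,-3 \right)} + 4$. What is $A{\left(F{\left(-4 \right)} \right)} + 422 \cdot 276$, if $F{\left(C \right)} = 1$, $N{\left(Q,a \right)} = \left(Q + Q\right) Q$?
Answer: $116475$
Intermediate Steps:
$N{\left(Q,a \right)} = 2 Q^{2}$ ($N{\left(Q,a \right)} = 2 Q Q = 2 Q^{2}$)
$A{\left(g \right)} = 1 + 2 g^{2}$ ($A{\left(g \right)} = -3 + \left(2 g^{2} + 4\right) = -3 + \left(4 + 2 g^{2}\right) = 1 + 2 g^{2}$)
$A{\left(F{\left(-4 \right)} \right)} + 422 \cdot 276 = \left(1 + 2 \cdot 1^{2}\right) + 422 \cdot 276 = \left(1 + 2 \cdot 1\right) + 116472 = \left(1 + 2\right) + 116472 = 3 + 116472 = 116475$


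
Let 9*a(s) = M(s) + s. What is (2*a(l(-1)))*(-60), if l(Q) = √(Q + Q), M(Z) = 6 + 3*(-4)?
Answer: 80 - 40*I*√2/3 ≈ 80.0 - 18.856*I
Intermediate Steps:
M(Z) = -6 (M(Z) = 6 - 12 = -6)
l(Q) = √2*√Q (l(Q) = √(2*Q) = √2*√Q)
a(s) = -⅔ + s/9 (a(s) = (-6 + s)/9 = -⅔ + s/9)
(2*a(l(-1)))*(-60) = (2*(-⅔ + (√2*√(-1))/9))*(-60) = (2*(-⅔ + (√2*I)/9))*(-60) = (2*(-⅔ + (I*√2)/9))*(-60) = (2*(-⅔ + I*√2/9))*(-60) = (-4/3 + 2*I*√2/9)*(-60) = 80 - 40*I*√2/3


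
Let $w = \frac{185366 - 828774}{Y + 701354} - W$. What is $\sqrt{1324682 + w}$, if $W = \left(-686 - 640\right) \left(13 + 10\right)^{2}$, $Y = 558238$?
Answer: $\frac{\sqrt{50228278882146462}}{157449} \approx 1423.4$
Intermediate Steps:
$W = -701454$ ($W = - 1326 \cdot 23^{2} = \left(-1326\right) 529 = -701454$)
$w = \frac{110443150420}{157449}$ ($w = \frac{185366 - 828774}{558238 + 701354} - -701454 = - \frac{643408}{1259592} + 701454 = \left(-643408\right) \frac{1}{1259592} + 701454 = - \frac{80426}{157449} + 701454 = \frac{110443150420}{157449} \approx 7.0145 \cdot 10^{5}$)
$\sqrt{1324682 + w} = \sqrt{1324682 + \frac{110443150420}{157449}} = \sqrt{\frac{319013006638}{157449}} = \frac{\sqrt{50228278882146462}}{157449}$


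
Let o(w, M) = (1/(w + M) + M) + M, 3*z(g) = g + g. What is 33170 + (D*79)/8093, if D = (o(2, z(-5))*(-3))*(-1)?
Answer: 1073772209/32372 ≈ 33170.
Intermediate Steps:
z(g) = 2*g/3 (z(g) = (g + g)/3 = (2*g)/3 = 2*g/3)
o(w, M) = 1/(M + w) + 2*M (o(w, M) = (1/(M + w) + M) + M = (M + 1/(M + w)) + M = 1/(M + w) + 2*M)
D = -89/4 (D = (((1 + 2*((⅔)*(-5))² + 2*((⅔)*(-5))*2)/((⅔)*(-5) + 2))*(-3))*(-1) = (((1 + 2*(-10/3)² + 2*(-10/3)*2)/(-10/3 + 2))*(-3))*(-1) = (((1 + 2*(100/9) - 40/3)/(-4/3))*(-3))*(-1) = (-3*(1 + 200/9 - 40/3)/4*(-3))*(-1) = (-¾*89/9*(-3))*(-1) = -89/12*(-3)*(-1) = (89/4)*(-1) = -89/4 ≈ -22.250)
33170 + (D*79)/8093 = 33170 - 89/4*79/8093 = 33170 - 7031/4*1/8093 = 33170 - 7031/32372 = 1073772209/32372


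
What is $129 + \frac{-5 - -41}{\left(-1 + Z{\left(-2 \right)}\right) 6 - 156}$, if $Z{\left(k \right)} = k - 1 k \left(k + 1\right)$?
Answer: $\frac{3993}{31} \approx 128.81$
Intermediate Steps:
$Z{\left(k \right)} = k - k \left(1 + k\right)$ ($Z{\left(k \right)} = k - 1 k \left(1 + k\right) = k - k \left(1 + k\right)$)
$129 + \frac{-5 - -41}{\left(-1 + Z{\left(-2 \right)}\right) 6 - 156} = 129 + \frac{-5 - -41}{\left(-1 - \left(-2\right)^{2}\right) 6 - 156} = 129 + \frac{-5 + 41}{\left(-1 - 4\right) 6 - 156} = 129 + \frac{36}{\left(-1 - 4\right) 6 - 156} = 129 + \frac{36}{\left(-5\right) 6 - 156} = 129 + \frac{36}{-30 - 156} = 129 + \frac{36}{-186} = 129 + 36 \left(- \frac{1}{186}\right) = 129 - \frac{6}{31} = \frac{3993}{31}$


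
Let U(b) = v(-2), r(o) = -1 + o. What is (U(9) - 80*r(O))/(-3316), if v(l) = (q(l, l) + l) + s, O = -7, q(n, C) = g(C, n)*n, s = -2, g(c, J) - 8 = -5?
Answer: -315/1658 ≈ -0.18999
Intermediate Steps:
g(c, J) = 3 (g(c, J) = 8 - 5 = 3)
q(n, C) = 3*n
v(l) = -2 + 4*l (v(l) = (3*l + l) - 2 = 4*l - 2 = -2 + 4*l)
U(b) = -10 (U(b) = -2 + 4*(-2) = -2 - 8 = -10)
(U(9) - 80*r(O))/(-3316) = (-10 - 80*(-1 - 7))/(-3316) = (-10 - 80*(-8))*(-1/3316) = (-10 + 640)*(-1/3316) = 630*(-1/3316) = -315/1658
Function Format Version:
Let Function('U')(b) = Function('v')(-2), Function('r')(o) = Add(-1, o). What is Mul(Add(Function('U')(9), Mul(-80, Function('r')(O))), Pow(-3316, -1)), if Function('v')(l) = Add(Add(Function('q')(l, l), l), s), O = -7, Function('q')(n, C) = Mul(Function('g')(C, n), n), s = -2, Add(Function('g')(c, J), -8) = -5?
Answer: Rational(-315, 1658) ≈ -0.18999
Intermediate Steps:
Function('g')(c, J) = 3 (Function('g')(c, J) = Add(8, -5) = 3)
Function('q')(n, C) = Mul(3, n)
Function('v')(l) = Add(-2, Mul(4, l)) (Function('v')(l) = Add(Add(Mul(3, l), l), -2) = Add(Mul(4, l), -2) = Add(-2, Mul(4, l)))
Function('U')(b) = -10 (Function('U')(b) = Add(-2, Mul(4, -2)) = Add(-2, -8) = -10)
Mul(Add(Function('U')(9), Mul(-80, Function('r')(O))), Pow(-3316, -1)) = Mul(Add(-10, Mul(-80, Add(-1, -7))), Pow(-3316, -1)) = Mul(Add(-10, Mul(-80, -8)), Rational(-1, 3316)) = Mul(Add(-10, 640), Rational(-1, 3316)) = Mul(630, Rational(-1, 3316)) = Rational(-315, 1658)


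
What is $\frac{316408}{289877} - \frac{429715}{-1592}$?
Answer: $\frac{125068216591}{461484184} \approx 271.01$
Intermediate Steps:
$\frac{316408}{289877} - \frac{429715}{-1592} = 316408 \cdot \frac{1}{289877} - - \frac{429715}{1592} = \frac{316408}{289877} + \frac{429715}{1592} = \frac{125068216591}{461484184}$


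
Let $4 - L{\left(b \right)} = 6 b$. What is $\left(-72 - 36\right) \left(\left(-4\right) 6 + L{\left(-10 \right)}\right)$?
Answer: $-4320$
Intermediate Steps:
$L{\left(b \right)} = 4 - 6 b$
$\left(-72 - 36\right) \left(\left(-4\right) 6 + L{\left(-10 \right)}\right) = \left(-72 - 36\right) \left(\left(-4\right) 6 + \left(4 - -60\right)\right) = - 108 \left(-24 + \left(4 + 60\right)\right) = - 108 \left(-24 + 64\right) = \left(-108\right) 40 = -4320$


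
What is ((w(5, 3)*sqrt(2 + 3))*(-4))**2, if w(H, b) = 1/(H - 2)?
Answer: 80/9 ≈ 8.8889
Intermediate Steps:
w(H, b) = 1/(-2 + H)
((w(5, 3)*sqrt(2 + 3))*(-4))**2 = ((sqrt(2 + 3)/(-2 + 5))*(-4))**2 = ((sqrt(5)/3)*(-4))**2 = (-4*sqrt(5)/3)**2 = 80/9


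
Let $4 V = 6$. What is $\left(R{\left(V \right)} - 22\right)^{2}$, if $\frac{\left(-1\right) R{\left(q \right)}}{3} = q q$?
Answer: $\frac{13225}{16} \approx 826.56$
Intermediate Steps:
$V = \frac{3}{2}$ ($V = \frac{1}{4} \cdot 6 = \frac{3}{2} \approx 1.5$)
$R{\left(q \right)} = - 3 q^{2}$ ($R{\left(q \right)} = - 3 q q = - 3 q^{2}$)
$\left(R{\left(V \right)} - 22\right)^{2} = \left(- 3 \left(\frac{3}{2}\right)^{2} - 22\right)^{2} = \left(\left(-3\right) \frac{9}{4} - 22\right)^{2} = \left(- \frac{27}{4} - 22\right)^{2} = \left(- \frac{115}{4}\right)^{2} = \frac{13225}{16}$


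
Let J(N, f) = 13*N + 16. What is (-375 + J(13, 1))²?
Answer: 36100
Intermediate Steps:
J(N, f) = 16 + 13*N
(-375 + J(13, 1))² = (-375 + (16 + 13*13))² = (-375 + (16 + 169))² = (-375 + 185)² = (-190)² = 36100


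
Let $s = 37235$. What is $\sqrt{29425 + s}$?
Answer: $2 \sqrt{16665} \approx 258.19$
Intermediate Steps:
$\sqrt{29425 + s} = \sqrt{29425 + 37235} = \sqrt{66660} = 2 \sqrt{16665}$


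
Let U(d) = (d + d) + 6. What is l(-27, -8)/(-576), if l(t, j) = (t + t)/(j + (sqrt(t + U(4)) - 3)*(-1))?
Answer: -15/1216 + 3*I*sqrt(13)/1216 ≈ -0.012336 + 0.0088953*I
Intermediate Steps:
U(d) = 6 + 2*d (U(d) = 2*d + 6 = 6 + 2*d)
l(t, j) = 2*t/(3 + j - sqrt(14 + t)) (l(t, j) = (t + t)/(j + (sqrt(t + (6 + 2*4)) - 3)*(-1)) = (2*t)/(j + (sqrt(t + (6 + 8)) - 3)*(-1)) = (2*t)/(j + (sqrt(t + 14) - 3)*(-1)) = (2*t)/(j + (sqrt(14 + t) - 3)*(-1)) = (2*t)/(j + (-3 + sqrt(14 + t))*(-1)) = (2*t)/(j + (3 - sqrt(14 + t))) = (2*t)/(3 + j - sqrt(14 + t)) = 2*t/(3 + j - sqrt(14 + t)))
l(-27, -8)/(-576) = (2*(-27)/(3 - 8 - sqrt(14 - 27)))/(-576) = (2*(-27)/(3 - 8 - sqrt(-13)))*(-1/576) = (2*(-27)/(3 - 8 - I*sqrt(13)))*(-1/576) = (2*(-27)/(-5 - I*sqrt(13)))*(-1/576) = -54/(-5 - I*sqrt(13))*(-1/576) = 3/(32*(-5 - I*sqrt(13)))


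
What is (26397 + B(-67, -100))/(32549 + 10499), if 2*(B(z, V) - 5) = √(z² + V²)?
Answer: 13201/21524 + √14489/86096 ≈ 0.61471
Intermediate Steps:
B(z, V) = 5 + √(V² + z²)/2 (B(z, V) = 5 + √(z² + V²)/2 = 5 + √(V² + z²)/2)
(26397 + B(-67, -100))/(32549 + 10499) = (26397 + (5 + √((-100)² + (-67)²)/2))/(32549 + 10499) = (26397 + (5 + √(10000 + 4489)/2))/43048 = (26397 + (5 + √14489/2))*(1/43048) = (26402 + √14489/2)*(1/43048) = 13201/21524 + √14489/86096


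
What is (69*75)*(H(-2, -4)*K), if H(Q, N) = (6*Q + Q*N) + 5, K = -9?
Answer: -46575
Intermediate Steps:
H(Q, N) = 5 + 6*Q + N*Q (H(Q, N) = (6*Q + N*Q) + 5 = 5 + 6*Q + N*Q)
(69*75)*(H(-2, -4)*K) = (69*75)*((5 + 6*(-2) - 4*(-2))*(-9)) = 5175*((5 - 12 + 8)*(-9)) = 5175*(1*(-9)) = 5175*(-9) = -46575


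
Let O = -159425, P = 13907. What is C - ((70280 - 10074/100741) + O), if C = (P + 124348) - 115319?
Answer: 11291162095/100741 ≈ 1.1208e+5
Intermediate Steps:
C = 22936 (C = (13907 + 124348) - 115319 = 138255 - 115319 = 22936)
C - ((70280 - 10074/100741) + O) = 22936 - ((70280 - 10074/100741) - 159425) = 22936 - (7080067406/100741 - 159425) = 22936 - 1*(-8980566519/100741) = 22936 + 8980566519/100741 = 11291162095/100741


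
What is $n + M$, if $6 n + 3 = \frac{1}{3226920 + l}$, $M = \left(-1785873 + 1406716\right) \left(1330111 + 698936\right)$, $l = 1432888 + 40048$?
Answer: $- \frac{21694367230451300111}{28199136} \approx -7.6933 \cdot 10^{11}$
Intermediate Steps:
$l = 1472936$
$M = -769327373379$ ($M = \left(-379157\right) 2029047 = -769327373379$)
$n = - \frac{14099567}{28199136}$ ($n = - \frac{1}{2} + \frac{1}{6 \left(3226920 + 1472936\right)} = - \frac{1}{2} + \frac{1}{6 \cdot 4699856} = - \frac{1}{2} + \frac{1}{6} \cdot \frac{1}{4699856} = - \frac{1}{2} + \frac{1}{28199136} = - \frac{14099567}{28199136} \approx -0.5$)
$n + M = - \frac{14099567}{28199136} - 769327373379 = - \frac{21694367230451300111}{28199136}$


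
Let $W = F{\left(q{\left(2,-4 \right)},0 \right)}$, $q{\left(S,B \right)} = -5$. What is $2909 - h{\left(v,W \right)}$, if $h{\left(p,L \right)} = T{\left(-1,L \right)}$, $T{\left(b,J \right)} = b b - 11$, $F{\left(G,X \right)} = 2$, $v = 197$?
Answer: $2919$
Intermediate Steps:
$T{\left(b,J \right)} = -11 + b^{2}$ ($T{\left(b,J \right)} = b^{2} - 11 = -11 + b^{2}$)
$W = 2$
$h{\left(p,L \right)} = -10$ ($h{\left(p,L \right)} = -11 + \left(-1\right)^{2} = -11 + 1 = -10$)
$2909 - h{\left(v,W \right)} = 2909 - -10 = 2909 + 10 = 2919$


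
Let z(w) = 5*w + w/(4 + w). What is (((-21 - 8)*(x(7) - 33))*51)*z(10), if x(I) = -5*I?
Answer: 35703060/7 ≈ 5.1004e+6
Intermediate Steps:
(((-21 - 8)*(x(7) - 33))*51)*z(10) = (((-21 - 8)*(-5*7 - 33))*51)*(10*(21 + 5*10)/(4 + 10)) = (-29*(-35 - 33)*51)*(10*(21 + 50)/14) = (-29*(-68)*51)*(10*(1/14)*71) = (1972*51)*(355/7) = 100572*(355/7) = 35703060/7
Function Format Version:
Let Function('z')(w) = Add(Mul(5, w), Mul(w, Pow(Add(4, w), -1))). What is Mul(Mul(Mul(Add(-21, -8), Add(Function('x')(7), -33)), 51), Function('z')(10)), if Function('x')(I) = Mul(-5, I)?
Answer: Rational(35703060, 7) ≈ 5.1004e+6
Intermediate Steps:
Mul(Mul(Mul(Add(-21, -8), Add(Function('x')(7), -33)), 51), Function('z')(10)) = Mul(Mul(Mul(Add(-21, -8), Add(Mul(-5, 7), -33)), 51), Mul(10, Pow(Add(4, 10), -1), Add(21, Mul(5, 10)))) = Mul(Mul(Mul(-29, Add(-35, -33)), 51), Mul(10, Pow(14, -1), Add(21, 50))) = Mul(Mul(Mul(-29, -68), 51), Mul(10, Rational(1, 14), 71)) = Mul(Mul(1972, 51), Rational(355, 7)) = Mul(100572, Rational(355, 7)) = Rational(35703060, 7)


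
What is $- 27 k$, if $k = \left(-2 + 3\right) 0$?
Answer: $0$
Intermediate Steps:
$k = 0$ ($k = 1 \cdot 0 = 0$)
$- 27 k = \left(-27\right) 0 = 0$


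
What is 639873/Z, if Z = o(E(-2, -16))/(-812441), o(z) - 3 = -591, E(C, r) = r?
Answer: 24755193333/28 ≈ 8.8411e+8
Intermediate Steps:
o(z) = -588 (o(z) = 3 - 591 = -588)
Z = 84/116063 (Z = -588/(-812441) = -588*(-1/812441) = 84/116063 ≈ 0.00072374)
639873/Z = 639873/(84/116063) = 639873*(116063/84) = 24755193333/28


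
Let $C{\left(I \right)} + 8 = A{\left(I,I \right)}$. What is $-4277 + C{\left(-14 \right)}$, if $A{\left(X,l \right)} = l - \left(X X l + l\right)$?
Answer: $-1541$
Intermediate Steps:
$A{\left(X,l \right)} = - l X^{2}$ ($A{\left(X,l \right)} = l - \left(X^{2} l + l\right) = l - \left(l X^{2} + l\right) = l - \left(l + l X^{2}\right) = - l X^{2}$)
$C{\left(I \right)} = -8 - I^{3}$ ($C{\left(I \right)} = -8 - I I^{2} = -8 - I^{3}$)
$-4277 + C{\left(-14 \right)} = -4277 - -2736 = -4277 + \left(-8 + 2744\right) = -4277 + 2736 = -1541$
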